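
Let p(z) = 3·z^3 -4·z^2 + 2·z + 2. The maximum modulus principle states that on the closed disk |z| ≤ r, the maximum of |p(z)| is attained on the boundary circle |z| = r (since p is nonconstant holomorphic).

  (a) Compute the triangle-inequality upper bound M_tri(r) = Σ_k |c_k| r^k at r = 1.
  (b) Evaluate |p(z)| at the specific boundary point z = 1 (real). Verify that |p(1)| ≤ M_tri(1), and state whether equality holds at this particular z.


Coefficients: c_0 = 2, c_1 = 2, c_2 = -4, c_3 = 3. Radius r = 1.
Part (a). Triangle bound: M_tri(r) = Σ_k |c_k| r^k
  = |2|·1^0 + |2|·1^1 + |-4|·1^2 + |3|·1^3
  = 2 + 2 + 4 + 3 = 11.
This bounds M(r) := max_{|z|=r} |p(z)| from above; equality holds iff all terms c_k z^k can be made to align in phase at a single z on |z|=r.
Part (b). At z = 1 (real, on the circle |z| = r):
  p(1) = (2)·1^0 + (2)·1^1 + (-4)·1^2 + (3)·1^3 = 3.
  |p(1)| = 3.
Check: |p(1)| = 3 ≤ 11 = M_tri(1). ✓ Equality does not hold at z = 1 (the coefficients have mixed signs, so the terms do not all align in phase there).

M_tri(1) = 11; |p(1)| = 3; equality at z=1: no.


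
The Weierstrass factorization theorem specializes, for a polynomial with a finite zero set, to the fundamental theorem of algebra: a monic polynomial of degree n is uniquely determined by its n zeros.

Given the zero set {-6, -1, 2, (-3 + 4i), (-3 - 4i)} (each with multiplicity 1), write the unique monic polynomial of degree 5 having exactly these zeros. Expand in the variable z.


The polynomial is p(z) = ∏_{α ∈ S} (z − α), where S = {-6, -1, 2, (-3 + 4i), (-3 - 4i)}.
Expanding the product yields: p(z) = z^5 + 11·z^4 + 47·z^3 + 65·z^2 -272·z -300.
Note conjugate pairs combine to real quadratics: (z − (-3+4i))(z − (-3−4i)) = z² + 6z + 25.
The resulting polynomial has degree 5 and real coefficients as required.

p(z) = z^5 + 11·z^4 + 47·z^3 + 65·z^2 -272·z -300.


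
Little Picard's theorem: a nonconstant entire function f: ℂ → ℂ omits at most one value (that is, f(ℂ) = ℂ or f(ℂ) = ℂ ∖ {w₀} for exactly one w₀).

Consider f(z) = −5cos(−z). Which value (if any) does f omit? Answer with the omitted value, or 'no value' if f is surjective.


Little Picard bounds the complement of f(ℂ) to at most one point.
cos is entire and surjective onto ℂ: for every w ∈ ℂ, cos(ζ) = w has a solution ζ ∈ ℂ (e.g., via the complex inverse arccos). With ζ = −z this gives z = ζ/(-1). Then -5·cos(−z) takes every value in -5·ℂ = ℂ, and adding 0 is a bijection of ℂ. So f is surjective and omits no value. (Note: only on the real line is cos bounded by [−1, 1].)

Omitted value: no value.


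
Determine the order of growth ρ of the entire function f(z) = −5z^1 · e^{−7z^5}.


M(r) = max_{|z|=r} |-5|·|z|^1·|e^{−7z^5}| = 5·r^1 · e^{7r^5} (the factors attain their maxima compatibly on |z|=r). Then log M(r) = log 5 + 1·log r + 7r^5, dominated by the last term, so log log M(r) ~ 5·log r. The polynomial factor -5z^1 contributes only a log r term and does not affect the order. ρ = 5.
Therefore ρ = 5.

Order ρ = 5.


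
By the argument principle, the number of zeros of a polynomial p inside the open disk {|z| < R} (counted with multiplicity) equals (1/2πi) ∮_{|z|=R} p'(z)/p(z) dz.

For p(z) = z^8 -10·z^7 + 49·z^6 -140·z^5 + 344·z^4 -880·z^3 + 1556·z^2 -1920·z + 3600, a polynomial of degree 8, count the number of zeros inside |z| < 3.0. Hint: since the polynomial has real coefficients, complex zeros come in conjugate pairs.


The zeros of p are: (3 + 1i), (3 - 1i), (-1 + 2i), (-1 - 2i), (3 + 3i), (3 - 3i), (0 + 2i), (0 - 2i).
Their magnitudes are: 3.162, 3.162, 2.236, 2.236, 4.243, 4.243, 2, 2.
Zeros with |z| < R = 3.0: (-1 + 2i), (-1 - 2i), (0 + 2i), (0 - 2i).
Count = 4.
By the argument principle, (1/2πi) ∮_{|z|=R} p'(z)/p(z) dz equals exactly this count.

Number of zeros inside |z| < 3.0: 4.


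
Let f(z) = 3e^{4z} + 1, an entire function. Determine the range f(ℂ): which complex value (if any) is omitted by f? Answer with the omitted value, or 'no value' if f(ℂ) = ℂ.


Little Picard bounds the complement of f(ℂ) to at most one point.
e^{4z} is never zero on ℂ, so 3·e^{4z} takes every value in ℂ ∖ {0}. Adding 1 shifts the range to ℂ ∖ {1}. Thus f omits exactly the value 1.

Omitted value: 1.


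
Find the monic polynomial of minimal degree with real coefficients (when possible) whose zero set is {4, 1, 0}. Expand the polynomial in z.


The polynomial is p(z) = ∏_{α ∈ S} (z − α), where S = {4, 1, 0}.
Expanding the product yields: p(z) = z^3 -5·z^2 + 4·z.
The resulting polynomial has degree 3 and real coefficients as required.

p(z) = z^3 -5·z^2 + 4·z.


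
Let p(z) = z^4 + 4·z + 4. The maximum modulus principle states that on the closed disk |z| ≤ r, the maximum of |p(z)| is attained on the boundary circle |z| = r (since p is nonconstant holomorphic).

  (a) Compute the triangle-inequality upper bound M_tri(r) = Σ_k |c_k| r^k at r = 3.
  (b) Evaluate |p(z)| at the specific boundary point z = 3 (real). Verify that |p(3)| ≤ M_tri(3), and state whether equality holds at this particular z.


Coefficients: c_0 = 4, c_1 = 4, c_2 = 0, c_3 = 0, c_4 = 1. Radius r = 3.
Part (a). Triangle bound: M_tri(r) = Σ_k |c_k| r^k
  = |4|·3^0 + |4|·3^1 + |0|·3^2 + |0|·3^3 + |1|·3^4
  = 4 + 12 + 0 + 0 + 81 = 97.
This bounds M(r) := max_{|z|=r} |p(z)| from above; equality holds iff all terms c_k z^k can be made to align in phase at a single z on |z|=r.
Part (b). At z = 3 (real, on the circle |z| = r):
  p(3) = (4)·3^0 + (4)·3^1 + (0)·3^2 + (0)·3^3 + (1)·3^4 = 97.
  |p(3)| = 97.
Since all nonzero coefficients share the same sign, |p(3)| = 97 = M_tri(3); the triangle bound is attained at z = 3, so in fact M(r) = 97.

M_tri(3) = 97; |p(3)| = 97; equality at z=3: yes.


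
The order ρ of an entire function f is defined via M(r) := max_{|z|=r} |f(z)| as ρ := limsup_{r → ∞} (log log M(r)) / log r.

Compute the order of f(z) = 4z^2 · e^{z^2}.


M(r) = max_{|z|=r} |4|·|z|^2·|e^{z^2}| = 4·r^2 · e^{1r^2} (the factors attain their maxima compatibly on |z|=r). Then log M(r) = log 4 + 2·log r + 1r^2, dominated by the last term, so log log M(r) ~ 2·log r. The polynomial factor 4z^2 contributes only a log r term and does not affect the order. ρ = 2.
Therefore ρ = 2.

Order ρ = 2.


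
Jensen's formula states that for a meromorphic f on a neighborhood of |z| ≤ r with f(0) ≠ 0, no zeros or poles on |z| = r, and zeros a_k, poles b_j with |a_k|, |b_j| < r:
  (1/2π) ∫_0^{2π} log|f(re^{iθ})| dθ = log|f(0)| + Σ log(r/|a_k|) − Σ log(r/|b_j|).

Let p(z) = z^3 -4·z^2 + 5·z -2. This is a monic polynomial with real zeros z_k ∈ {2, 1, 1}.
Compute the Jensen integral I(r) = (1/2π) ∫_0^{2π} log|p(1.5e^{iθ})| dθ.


Zeros: 1, 1, 2; r = 1.5.
Inside |z| < r: 1, 1. Outside (|z| ≥ r): 2.
p(0) = -2, so log|p(0)| = log(2) = 0.6931.
Apply Jensen: I(r) = log|p(0)| + Σ_k log(r/|z_k|), summed over zeros inside |z| < r.
  log(r/|z_k|) for z_k = 1: log(1.5/1) = 0.4055
  log(r/|z_k|) for z_k = 1: log(1.5/1) = 0.4055
  Outside zeros (2) contribute nothing to the Jensen sum.
Sum over inside zeros: 0.8109.
I(r) = log|p(0)| + (inside sum) = 0.6931 + 0.8109 = 1.5041.
Note: since some zeros are outside |z| ≤ r, the simplified n·log(r) form does NOT apply — only the inside zeros contribute.

I(r) ≈ 1.5041.


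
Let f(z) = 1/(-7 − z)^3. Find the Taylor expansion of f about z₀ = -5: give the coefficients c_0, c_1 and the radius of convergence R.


Let w = z − z₀, so z = z₀ + w.
Then -7 − z = -7 − (z₀ + w) = (-7 − z₀) − w = -2 − w.
f(z) = 1/(-2 − w)^3 = (1/(-2)^3) · (1 − w/(-2))^{−3}.
By the binomial series (1−u)^{−3} = Σ_{n≥0} C(n+2, 2) u^n for |u|<1, with u = w/(-2):
  c_n = C(n+2, 2) / (-2)^(n+3).
  c_0 = 1/(-2)^3 = -1/8.
  c_1 = 3/(-2)^4 = 3/16.
The series is valid for |w/d| < 1, i.e. |z − z₀| < |d|.
Radius of convergence: R = |-7 − z₀| = |-2| = 2 (distance from z₀ to the singularity z = -7).

c_0 = -1/8, c_1 = 3/16; R = 2.


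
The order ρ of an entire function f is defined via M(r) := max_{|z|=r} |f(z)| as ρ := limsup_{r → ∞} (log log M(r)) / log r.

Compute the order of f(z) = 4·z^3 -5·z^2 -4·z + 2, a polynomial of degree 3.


|f(z)| ≤ Σ|c_k|·r^k = O(r^3) as r → ∞. Polynomial growth is O(e^{r^ε}) for every ε > 0 (since r^3/e^{r^ε} → 0), so ρ ≤ ε for all ε > 0, i.e. ρ = 0. Every nonconstant polynomial has order 0.
Therefore ρ = 0.

Order ρ = 0.


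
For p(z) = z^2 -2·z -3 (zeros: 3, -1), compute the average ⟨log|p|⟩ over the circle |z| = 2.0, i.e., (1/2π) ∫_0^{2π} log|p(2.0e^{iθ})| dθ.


Zeros: -1, 3; r = 2.0.
Inside |z| < r: -1. Outside (|z| ≥ r): 3.
p(0) = -3, so log|p(0)| = log(3) = 1.0986.
Apply Jensen: I(r) = log|p(0)| + Σ_k log(r/|z_k|), summed over zeros inside |z| < r.
  log(r/|z_k|) for z_k = -1: log(2.0/1) = 0.6931
  Outside zeros (3) contribute nothing to the Jensen sum.
Sum over inside zeros: 0.6931.
I(r) = log|p(0)| + (inside sum) = 1.0986 + 0.6931 = 1.7918.
Note: since some zeros are outside |z| ≤ r, the simplified n·log(r) form does NOT apply — only the inside zeros contribute.

I(r) ≈ 1.7918.


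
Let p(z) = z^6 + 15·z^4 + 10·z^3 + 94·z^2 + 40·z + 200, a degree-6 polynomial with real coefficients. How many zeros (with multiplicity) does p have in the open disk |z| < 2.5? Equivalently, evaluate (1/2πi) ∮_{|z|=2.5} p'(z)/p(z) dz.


The zeros of p are: (0 + 2i), (0 - 2i), (1 + 3i), (1 - 3i), (-1 + 2i), (-1 - 2i).
Their magnitudes are: 2, 2, 3.162, 3.162, 2.236, 2.236.
Zeros with |z| < R = 2.5: (0 + 2i), (0 - 2i), (-1 + 2i), (-1 - 2i).
Count = 4.
By the argument principle, (1/2πi) ∮_{|z|=R} p'(z)/p(z) dz equals exactly this count.

Number of zeros inside |z| < 2.5: 4.


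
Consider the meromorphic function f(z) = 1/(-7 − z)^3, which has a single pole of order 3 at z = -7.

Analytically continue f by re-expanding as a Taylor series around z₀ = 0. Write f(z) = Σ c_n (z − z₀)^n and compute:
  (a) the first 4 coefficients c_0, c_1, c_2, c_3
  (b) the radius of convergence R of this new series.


Let w = z − z₀, so z = z₀ + w.
Then -7 − z = -7 − (z₀ + w) = (-7 − z₀) − w = -7 − w.
f(z) = 1/(-7 − w)^3 = (1/(-7)^3) · (1 − w/(-7))^{−3}.
By the binomial series (1−u)^{−3} = Σ_{n≥0} C(n+2, 2) u^n for |u|<1, with u = w/(-7):
  c_n = C(n+2, 2) / (-7)^(n+3).
  c_0 = 1/(-7)^3 = -1/343.
  c_1 = 3/(-7)^4 = 3/2401.
  c_2 = 6/(-7)^5 = -6/16807.
  c_3 = 10/(-7)^6 = 10/117649.
The series is valid for |w/d| < 1, i.e. |z − z₀| < |d|.
Radius of convergence: R = |-7 − z₀| = |-7| = 7 (distance from z₀ to the singularity z = -7).

c_0 = -1/343, c_1 = 3/2401, c_2 = -6/16807, c_3 = 10/117649; R = 7.


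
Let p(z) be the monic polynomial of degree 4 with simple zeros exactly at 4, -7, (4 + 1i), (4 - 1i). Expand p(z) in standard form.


The polynomial is p(z) = ∏_{α ∈ S} (z − α), where S = {4, -7, (4 + 1i), (4 - 1i)}.
Expanding the product yields: p(z) = z^4 -5·z^3 -35·z^2 + 275·z -476.
Note conjugate pairs combine to real quadratics: (z − (4+1i))(z − (4−1i)) = z² − 8z + 17.
The resulting polynomial has degree 4 and real coefficients as required.

p(z) = z^4 -5·z^3 -35·z^2 + 275·z -476.


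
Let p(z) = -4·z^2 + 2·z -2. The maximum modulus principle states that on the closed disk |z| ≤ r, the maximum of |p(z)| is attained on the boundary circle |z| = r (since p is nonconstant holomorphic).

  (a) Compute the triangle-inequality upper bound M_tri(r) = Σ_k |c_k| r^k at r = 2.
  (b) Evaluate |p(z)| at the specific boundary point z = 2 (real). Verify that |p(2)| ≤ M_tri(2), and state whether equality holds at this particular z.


Coefficients: c_0 = -2, c_1 = 2, c_2 = -4. Radius r = 2.
Part (a). Triangle bound: M_tri(r) = Σ_k |c_k| r^k
  = |-2|·2^0 + |2|·2^1 + |-4|·2^2
  = 2 + 4 + 16 = 22.
This bounds M(r) := max_{|z|=r} |p(z)| from above; equality holds iff all terms c_k z^k can be made to align in phase at a single z on |z|=r.
Part (b). At z = 2 (real, on the circle |z| = r):
  p(2) = (-2)·2^0 + (2)·2^1 + (-4)·2^2 = -14.
  |p(2)| = 14.
Check: |p(2)| = 14 ≤ 22 = M_tri(2). ✓ Equality does not hold at z = 2 (the coefficients have mixed signs, so the terms do not all align in phase there).

M_tri(2) = 22; |p(2)| = 14; equality at z=2: no.


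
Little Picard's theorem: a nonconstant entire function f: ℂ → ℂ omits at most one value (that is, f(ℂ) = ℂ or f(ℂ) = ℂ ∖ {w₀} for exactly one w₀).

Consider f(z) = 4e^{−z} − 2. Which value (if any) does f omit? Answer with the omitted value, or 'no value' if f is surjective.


Little Picard bounds the complement of f(ℂ) to at most one point.
e^{−z} is never zero on ℂ, so 4·e^{−z} takes every value in ℂ ∖ {0}. Adding -2 shifts the range to ℂ ∖ {-2}. Thus f omits exactly the value -2.

Omitted value: -2.


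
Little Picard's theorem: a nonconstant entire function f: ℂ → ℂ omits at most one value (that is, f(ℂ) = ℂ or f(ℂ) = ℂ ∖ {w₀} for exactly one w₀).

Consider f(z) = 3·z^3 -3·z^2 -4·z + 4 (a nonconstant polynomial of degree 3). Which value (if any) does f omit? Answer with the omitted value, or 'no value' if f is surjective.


Little Picard bounds the complement of f(ℂ) to at most one point.
For every w ∈ ℂ, the equation p(z) − w = 0 is a nonconstant polynomial in z and hence has at least one root by the fundamental theorem of algebra. So p is surjective onto ℂ, omitting no value.

Omitted value: no value.


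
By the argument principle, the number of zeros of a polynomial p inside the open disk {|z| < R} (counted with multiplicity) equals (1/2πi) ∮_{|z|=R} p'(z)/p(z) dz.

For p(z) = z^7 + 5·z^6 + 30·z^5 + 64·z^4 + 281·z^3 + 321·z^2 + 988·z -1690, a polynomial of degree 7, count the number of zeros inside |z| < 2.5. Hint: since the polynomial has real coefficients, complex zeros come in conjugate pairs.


The zeros of p are: (-2 + 3i), (-2 - 3i), (1 + 3i), (1 - 3i), (-2 + 3i), (-2 - 3i), 1.
Their magnitudes are: 3.606, 3.606, 3.162, 3.162, 3.606, 3.606, 1.
Zeros with |z| < R = 2.5: 1.
Count = 1.
By the argument principle, (1/2πi) ∮_{|z|=R} p'(z)/p(z) dz equals exactly this count.

Number of zeros inside |z| < 2.5: 1.


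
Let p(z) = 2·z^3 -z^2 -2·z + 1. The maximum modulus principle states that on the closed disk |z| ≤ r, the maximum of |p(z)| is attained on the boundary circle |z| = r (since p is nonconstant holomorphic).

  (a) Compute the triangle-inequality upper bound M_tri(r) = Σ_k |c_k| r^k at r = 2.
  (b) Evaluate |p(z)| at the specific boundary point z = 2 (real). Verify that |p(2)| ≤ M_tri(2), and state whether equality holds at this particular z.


Coefficients: c_0 = 1, c_1 = -2, c_2 = -1, c_3 = 2. Radius r = 2.
Part (a). Triangle bound: M_tri(r) = Σ_k |c_k| r^k
  = |1|·2^0 + |-2|·2^1 + |-1|·2^2 + |2|·2^3
  = 1 + 4 + 4 + 16 = 25.
This bounds M(r) := max_{|z|=r} |p(z)| from above; equality holds iff all terms c_k z^k can be made to align in phase at a single z on |z|=r.
Part (b). At z = 2 (real, on the circle |z| = r):
  p(2) = (1)·2^0 + (-2)·2^1 + (-1)·2^2 + (2)·2^3 = 9.
  |p(2)| = 9.
Check: |p(2)| = 9 ≤ 25 = M_tri(2). ✓ Equality does not hold at z = 2 (the coefficients have mixed signs, so the terms do not all align in phase there).

M_tri(2) = 25; |p(2)| = 9; equality at z=2: no.


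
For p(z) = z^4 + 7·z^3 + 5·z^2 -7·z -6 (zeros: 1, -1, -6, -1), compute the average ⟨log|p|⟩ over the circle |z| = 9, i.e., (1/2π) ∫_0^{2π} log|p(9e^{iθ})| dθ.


Zeros: -6, -1, -1, 1; r = 9.
Inside |z| < r: -6, -1, -1, 1. Outside (|z| ≥ r): ∅.
p(0) = -6, so log|p(0)| = log(6) = 1.7918.
Apply Jensen: I(r) = log|p(0)| + Σ_k log(r/|z_k|), summed over zeros inside |z| < r.
  log(r/|z_k|) for z_k = 1: log(9/1) = 2.1972
  log(r/|z_k|) for z_k = -1: log(9/1) = 2.1972
  log(r/|z_k|) for z_k = -6: log(9/6) = 0.4055
  log(r/|z_k|) for z_k = -1: log(9/1) = 2.1972
Sum over inside zeros: 6.9971.
I(r) = log|p(0)| + (inside sum) = 1.7918 + 6.9971 = 8.7889.
Closed form (all zeros inside, monic): I(r) = n·log(r) = 4·log(9) = 8.7889. ✓

I(r) ≈ 8.7889.


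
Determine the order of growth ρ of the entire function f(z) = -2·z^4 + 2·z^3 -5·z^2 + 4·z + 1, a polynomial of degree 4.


|f(z)| ≤ Σ|c_k|·r^k = O(r^4) as r → ∞. Polynomial growth is O(e^{r^ε}) for every ε > 0 (since r^4/e^{r^ε} → 0), so ρ ≤ ε for all ε > 0, i.e. ρ = 0. Every nonconstant polynomial has order 0.
Therefore ρ = 0.

Order ρ = 0.


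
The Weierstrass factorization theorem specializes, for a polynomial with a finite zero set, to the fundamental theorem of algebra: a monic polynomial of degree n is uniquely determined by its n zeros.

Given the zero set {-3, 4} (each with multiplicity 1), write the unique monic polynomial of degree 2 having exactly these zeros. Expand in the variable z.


The polynomial is p(z) = ∏_{α ∈ S} (z − α), where S = {-3, 4}.
Expanding the product yields: p(z) = z^2 -z -12.
The resulting polynomial has degree 2 and real coefficients as required.

p(z) = z^2 -z -12.


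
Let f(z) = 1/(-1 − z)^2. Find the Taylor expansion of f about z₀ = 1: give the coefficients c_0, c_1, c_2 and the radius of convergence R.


Let w = z − z₀, so z = z₀ + w.
Then -1 − z = -1 − (z₀ + w) = (-1 − z₀) − w = -2 − w.
f(z) = 1/(-2 − w)^2 = (1/(-2)^2) · (1 − w/(-2))^{−2}.
By the binomial series (1−u)^{−2} = Σ_{n≥0} C(n+1, 1) u^n for |u|<1, with u = w/(-2):
  c_n = C(n+1, 1) / (-2)^(n+2).
  c_0 = 1/(-2)^2 = 1/4.
  c_1 = 2/(-2)^3 = -1/4.
  c_2 = 3/(-2)^4 = 3/16.
The series is valid for |w/d| < 1, i.e. |z − z₀| < |d|.
Radius of convergence: R = |-1 − z₀| = |-2| = 2 (distance from z₀ to the singularity z = -1).

c_0 = 1/4, c_1 = -1/4, c_2 = 3/16; R = 2.


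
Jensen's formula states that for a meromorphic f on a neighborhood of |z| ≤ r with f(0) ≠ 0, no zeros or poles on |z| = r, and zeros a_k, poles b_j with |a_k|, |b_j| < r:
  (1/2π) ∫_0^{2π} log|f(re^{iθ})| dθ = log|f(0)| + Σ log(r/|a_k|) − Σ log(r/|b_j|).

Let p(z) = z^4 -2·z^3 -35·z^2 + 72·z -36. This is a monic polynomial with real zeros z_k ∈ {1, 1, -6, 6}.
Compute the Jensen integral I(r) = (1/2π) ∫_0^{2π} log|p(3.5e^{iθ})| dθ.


Zeros: -6, 1, 1, 6; r = 3.5.
Inside |z| < r: 1, 1. Outside (|z| ≥ r): -6, 6.
p(0) = -36, so log|p(0)| = log(36) = 3.5835.
Apply Jensen: I(r) = log|p(0)| + Σ_k log(r/|z_k|), summed over zeros inside |z| < r.
  log(r/|z_k|) for z_k = 1: log(3.5/1) = 1.2528
  log(r/|z_k|) for z_k = 1: log(3.5/1) = 1.2528
  Outside zeros (-6, 6) contribute nothing to the Jensen sum.
Sum over inside zeros: 2.5055.
I(r) = log|p(0)| + (inside sum) = 3.5835 + 2.5055 = 6.0890.
Note: since some zeros are outside |z| ≤ r, the simplified n·log(r) form does NOT apply — only the inside zeros contribute.

I(r) ≈ 6.0890.


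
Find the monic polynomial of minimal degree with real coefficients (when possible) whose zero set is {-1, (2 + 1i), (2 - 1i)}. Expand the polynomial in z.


The polynomial is p(z) = ∏_{α ∈ S} (z − α), where S = {-1, (2 + 1i), (2 - 1i)}.
Expanding the product yields: p(z) = z^3 -3·z^2 + z + 5.
Note conjugate pairs combine to real quadratics: (z − (2+1i))(z − (2−1i)) = z² − 4z + 5.
The resulting polynomial has degree 3 and real coefficients as required.

p(z) = z^3 -3·z^2 + z + 5.


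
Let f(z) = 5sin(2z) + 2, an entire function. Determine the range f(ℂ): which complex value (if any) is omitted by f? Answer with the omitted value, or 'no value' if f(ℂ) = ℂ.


Little Picard bounds the complement of f(ℂ) to at most one point.
sin is entire and surjective onto ℂ: for every w ∈ ℂ, sin(ζ) = w has a solution ζ ∈ ℂ (e.g., via the complex inverse arcsin). With ζ = 2z this gives z = ζ/(2). Then 5·sin(2z) takes every value in 5·ℂ = ℂ, and adding 2 is a bijection of ℂ. So f is surjective and omits no value. (Note: only on the real line is sin bounded by [−1, 1].)

Omitted value: no value.


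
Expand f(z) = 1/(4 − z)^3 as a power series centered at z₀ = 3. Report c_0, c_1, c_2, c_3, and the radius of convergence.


Let w = z − z₀, so z = z₀ + w.
Then 4 − z = 4 − (z₀ + w) = (4 − z₀) − w = 1 − w.
f(z) = 1/(1 − w)^3 = (1/(1)^3) · (1 − w/(1))^{−3}.
By the binomial series (1−u)^{−3} = Σ_{n≥0} C(n+2, 2) u^n for |u|<1, with u = w/(1):
  c_n = C(n+2, 2) / (1)^(n+3).
  c_0 = 1/(1)^3 = 1.
  c_1 = 3/(1)^4 = 3.
  c_2 = 6/(1)^5 = 6.
  c_3 = 10/(1)^6 = 10.
The series is valid for |w/d| < 1, i.e. |z − z₀| < |d|.
Radius of convergence: R = |4 − z₀| = |1| = 1 (distance from z₀ to the singularity z = 4).

c_0 = 1, c_1 = 3, c_2 = 6, c_3 = 10; R = 1.


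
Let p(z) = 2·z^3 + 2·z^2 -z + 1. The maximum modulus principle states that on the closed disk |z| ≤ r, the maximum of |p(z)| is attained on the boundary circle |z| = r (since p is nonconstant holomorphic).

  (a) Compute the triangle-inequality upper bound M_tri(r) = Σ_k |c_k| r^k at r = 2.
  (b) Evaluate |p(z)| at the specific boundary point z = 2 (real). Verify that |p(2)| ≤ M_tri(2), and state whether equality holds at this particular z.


Coefficients: c_0 = 1, c_1 = -1, c_2 = 2, c_3 = 2. Radius r = 2.
Part (a). Triangle bound: M_tri(r) = Σ_k |c_k| r^k
  = |1|·2^0 + |-1|·2^1 + |2|·2^2 + |2|·2^3
  = 1 + 2 + 8 + 16 = 27.
This bounds M(r) := max_{|z|=r} |p(z)| from above; equality holds iff all terms c_k z^k can be made to align in phase at a single z on |z|=r.
Part (b). At z = 2 (real, on the circle |z| = r):
  p(2) = (1)·2^0 + (-1)·2^1 + (2)·2^2 + (2)·2^3 = 23.
  |p(2)| = 23.
Check: |p(2)| = 23 ≤ 27 = M_tri(2). ✓ Equality does not hold at z = 2 (the coefficients have mixed signs, so the terms do not all align in phase there).

M_tri(2) = 27; |p(2)| = 23; equality at z=2: no.


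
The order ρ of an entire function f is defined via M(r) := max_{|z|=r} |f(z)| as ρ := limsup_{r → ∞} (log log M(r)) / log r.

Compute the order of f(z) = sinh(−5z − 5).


sinh(w) is a linear combination of e^{iw} and e^{−iw} (or e^w, e^{−w} in the hyperbolic case), so |sinh(w)| ≤ e^{|w|}. With w = −5z − 5, |w| ≤ 5|z| + 5 = 5r + 5 on |z| = r, giving M(r) ≤ e^{5r + 5}, so ρ ≤ 1. On a suitable ray (z = it for sin/cos; z = t for sinh/cosh, t real → ∞), |sinh(−5z − 5)| grows like e^{5|t|}/2, so ρ ≥ 1. Hence ρ = 1.
Therefore ρ = 1.

Order ρ = 1.


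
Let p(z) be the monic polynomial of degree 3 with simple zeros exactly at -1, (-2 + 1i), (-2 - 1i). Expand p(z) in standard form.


The polynomial is p(z) = ∏_{α ∈ S} (z − α), where S = {-1, (-2 + 1i), (-2 - 1i)}.
Expanding the product yields: p(z) = z^3 + 5·z^2 + 9·z + 5.
Note conjugate pairs combine to real quadratics: (z − (-2+1i))(z − (-2−1i)) = z² + 4z + 5.
The resulting polynomial has degree 3 and real coefficients as required.

p(z) = z^3 + 5·z^2 + 9·z + 5.


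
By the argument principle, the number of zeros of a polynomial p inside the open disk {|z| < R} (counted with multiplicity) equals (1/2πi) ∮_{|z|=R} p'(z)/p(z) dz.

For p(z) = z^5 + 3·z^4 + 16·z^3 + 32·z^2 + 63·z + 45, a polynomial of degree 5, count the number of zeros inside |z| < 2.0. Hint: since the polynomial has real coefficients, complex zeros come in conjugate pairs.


The zeros of p are: (0 + 3i), (0 - 3i), -1, (-1 + 2i), (-1 - 2i).
Their magnitudes are: 3, 3, 1, 2.236, 2.236.
Zeros with |z| < R = 2.0: -1.
Count = 1.
By the argument principle, (1/2πi) ∮_{|z|=R} p'(z)/p(z) dz equals exactly this count.

Number of zeros inside |z| < 2.0: 1.


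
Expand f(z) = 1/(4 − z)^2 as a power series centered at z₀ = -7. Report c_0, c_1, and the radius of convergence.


Let w = z − z₀, so z = z₀ + w.
Then 4 − z = 4 − (z₀ + w) = (4 − z₀) − w = 11 − w.
f(z) = 1/(11 − w)^2 = (1/(11)^2) · (1 − w/(11))^{−2}.
By the binomial series (1−u)^{−2} = Σ_{n≥0} C(n+1, 1) u^n for |u|<1, with u = w/(11):
  c_n = C(n+1, 1) / (11)^(n+2).
  c_0 = 1/(11)^2 = 1/121.
  c_1 = 2/(11)^3 = 2/1331.
The series is valid for |w/d| < 1, i.e. |z − z₀| < |d|.
Radius of convergence: R = |4 − z₀| = |11| = 11 (distance from z₀ to the singularity z = 4).

c_0 = 1/121, c_1 = 2/1331; R = 11.


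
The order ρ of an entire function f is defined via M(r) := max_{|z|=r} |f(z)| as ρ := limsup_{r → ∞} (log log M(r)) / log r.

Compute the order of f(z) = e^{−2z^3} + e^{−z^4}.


Each summand is entire of order 3 and 4 respectively (as in the single-exponential case). The order of a sum is at most the max of the orders, so ρ ≤ 4. For the lower bound: on |z|=r choose arg z so that -1z^4 is real positive; then |e^{-1z^4}| = e^{1r^4} while |e^{-2z^3}| ≤ e^{2r^3} = o(e^{1r^4}). So |f| ≥ e^{1r^4}(1 − o(1)) and ρ ≥ 4. Hence ρ = max(3, 4) = 4.
Therefore ρ = 4.

Order ρ = 4.


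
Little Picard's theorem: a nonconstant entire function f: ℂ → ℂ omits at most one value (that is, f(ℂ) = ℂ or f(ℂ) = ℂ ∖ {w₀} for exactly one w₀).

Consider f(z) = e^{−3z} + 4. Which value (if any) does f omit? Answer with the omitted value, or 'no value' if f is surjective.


Little Picard bounds the complement of f(ℂ) to at most one point.
e^{−3z} is never zero on ℂ, so 1·e^{−3z} takes every value in ℂ ∖ {0}. Adding 4 shifts the range to ℂ ∖ {4}. Thus f omits exactly the value 4.

Omitted value: 4.


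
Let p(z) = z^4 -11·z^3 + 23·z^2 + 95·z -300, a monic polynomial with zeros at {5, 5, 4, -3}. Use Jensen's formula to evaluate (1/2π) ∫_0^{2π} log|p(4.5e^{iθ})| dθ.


Zeros: -3, 4, 5, 5; r = 4.5.
Inside |z| < r: -3, 4. Outside (|z| ≥ r): 5, 5.
p(0) = -300, so log|p(0)| = log(300) = 5.7038.
Apply Jensen: I(r) = log|p(0)| + Σ_k log(r/|z_k|), summed over zeros inside |z| < r.
  log(r/|z_k|) for z_k = 4: log(4.5/4) = 0.1178
  log(r/|z_k|) for z_k = -3: log(4.5/3) = 0.4055
  Outside zeros (5, 5) contribute nothing to the Jensen sum.
Sum over inside zeros: 0.5232.
I(r) = log|p(0)| + (inside sum) = 5.7038 + 0.5232 = 6.2270.
Note: since some zeros are outside |z| ≤ r, the simplified n·log(r) form does NOT apply — only the inside zeros contribute.

I(r) ≈ 6.2270.


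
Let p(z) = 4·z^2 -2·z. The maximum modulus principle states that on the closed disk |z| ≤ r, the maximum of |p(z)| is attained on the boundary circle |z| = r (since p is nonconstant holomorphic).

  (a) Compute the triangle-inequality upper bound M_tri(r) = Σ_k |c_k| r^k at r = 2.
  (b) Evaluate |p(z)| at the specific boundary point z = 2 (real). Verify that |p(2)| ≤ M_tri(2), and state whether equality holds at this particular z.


Coefficients: c_0 = 0, c_1 = -2, c_2 = 4. Radius r = 2.
Part (a). Triangle bound: M_tri(r) = Σ_k |c_k| r^k
  = |0|·2^0 + |-2|·2^1 + |4|·2^2
  = 0 + 4 + 16 = 20.
This bounds M(r) := max_{|z|=r} |p(z)| from above; equality holds iff all terms c_k z^k can be made to align in phase at a single z on |z|=r.
Part (b). At z = 2 (real, on the circle |z| = r):
  p(2) = (0)·2^0 + (-2)·2^1 + (4)·2^2 = 12.
  |p(2)| = 12.
Check: |p(2)| = 12 ≤ 20 = M_tri(2). ✓ Equality does not hold at z = 2 (the coefficients have mixed signs, so the terms do not all align in phase there).

M_tri(2) = 20; |p(2)| = 12; equality at z=2: no.


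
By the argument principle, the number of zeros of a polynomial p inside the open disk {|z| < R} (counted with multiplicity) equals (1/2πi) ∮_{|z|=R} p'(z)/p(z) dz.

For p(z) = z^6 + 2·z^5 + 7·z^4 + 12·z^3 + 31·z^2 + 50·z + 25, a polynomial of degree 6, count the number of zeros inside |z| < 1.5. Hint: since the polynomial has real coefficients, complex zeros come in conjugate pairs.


The zeros of p are: (1 + 2i), (1 - 2i), -1, (-1 + 2i), (-1 - 2i), -1.
Their magnitudes are: 2.236, 2.236, 1, 2.236, 2.236, 1.
Zeros with |z| < R = 1.5: -1, -1.
Count = 2.
By the argument principle, (1/2πi) ∮_{|z|=R} p'(z)/p(z) dz equals exactly this count.

Number of zeros inside |z| < 1.5: 2.


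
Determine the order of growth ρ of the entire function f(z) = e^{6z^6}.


|e^{6z^6}| = e^{Re(6·z^6) + 0} ≤ e^{6|z|^6 + 0} = e^{6r^6 + 0} on |z| = r, so ρ ≤ 6. Choosing z on |z|=r so that 6·z^6 is real positive (always possible by picking arg z appropriately) gives |f(z)| = e^{6r^6 + 0}, matching the bound. The additive constant 0 does not affect log log M(r) ~ 6·log r. Hence ρ = 6.
Therefore ρ = 6.

Order ρ = 6.


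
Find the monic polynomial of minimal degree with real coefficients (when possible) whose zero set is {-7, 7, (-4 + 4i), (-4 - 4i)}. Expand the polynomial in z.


The polynomial is p(z) = ∏_{α ∈ S} (z − α), where S = {-7, 7, (-4 + 4i), (-4 - 4i)}.
Expanding the product yields: p(z) = z^4 + 8·z^3 -17·z^2 -392·z -1568.
Note conjugate pairs combine to real quadratics: (z − (-4+4i))(z − (-4−4i)) = z² + 8z + 32.
The resulting polynomial has degree 4 and real coefficients as required.

p(z) = z^4 + 8·z^3 -17·z^2 -392·z -1568.


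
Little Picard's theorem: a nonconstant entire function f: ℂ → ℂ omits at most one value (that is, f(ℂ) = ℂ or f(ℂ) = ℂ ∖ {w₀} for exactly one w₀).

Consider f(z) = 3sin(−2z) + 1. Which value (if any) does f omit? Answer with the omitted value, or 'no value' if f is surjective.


Little Picard bounds the complement of f(ℂ) to at most one point.
sin is entire and surjective onto ℂ: for every w ∈ ℂ, sin(ζ) = w has a solution ζ ∈ ℂ (e.g., via the complex inverse arcsin). With ζ = −2z this gives z = ζ/(-2). Then 3·sin(−2z) takes every value in 3·ℂ = ℂ, and adding 1 is a bijection of ℂ. So f is surjective and omits no value. (Note: only on the real line is sin bounded by [−1, 1].)

Omitted value: no value.


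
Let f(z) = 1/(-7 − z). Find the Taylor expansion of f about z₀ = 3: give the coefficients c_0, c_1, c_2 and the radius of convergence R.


Let w = z − z₀, so z = z₀ + w.
Then -7 − z = -7 − (z₀ + w) = (-7 − z₀) − w = -10 − w.
f(z) = 1/(-10 − w) = (1/(-10)) · 1/(1 − w/(-10)) = Σ_{n≥0} w^n / (-10)^(n+1).
So c_n = 1/(-10)^(n+1):
  c_0 = 1/(-10)^1 = -1/10.
  c_1 = 1/(-10)^2 = 1/100.
  c_2 = 1/(-10)^3 = -1/1000.
The series is valid for |w/d| < 1, i.e. |z − z₀| < |d|.
Radius of convergence: R = |-7 − z₀| = |-10| = 10 (distance from z₀ to the singularity z = -7).

c_0 = -1/10, c_1 = 1/100, c_2 = -1/1000; R = 10.


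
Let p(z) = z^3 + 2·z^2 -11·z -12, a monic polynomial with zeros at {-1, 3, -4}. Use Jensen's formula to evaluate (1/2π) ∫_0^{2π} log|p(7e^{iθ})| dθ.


Zeros: -4, -1, 3; r = 7.
Inside |z| < r: -4, -1, 3. Outside (|z| ≥ r): ∅.
p(0) = -12, so log|p(0)| = log(12) = 2.4849.
Apply Jensen: I(r) = log|p(0)| + Σ_k log(r/|z_k|), summed over zeros inside |z| < r.
  log(r/|z_k|) for z_k = -1: log(7/1) = 1.9459
  log(r/|z_k|) for z_k = 3: log(7/3) = 0.8473
  log(r/|z_k|) for z_k = -4: log(7/4) = 0.5596
Sum over inside zeros: 3.3528.
I(r) = log|p(0)| + (inside sum) = 2.4849 + 3.3528 = 5.8377.
Closed form (all zeros inside, monic): I(r) = n·log(r) = 3·log(7) = 5.8377. ✓

I(r) ≈ 5.8377.


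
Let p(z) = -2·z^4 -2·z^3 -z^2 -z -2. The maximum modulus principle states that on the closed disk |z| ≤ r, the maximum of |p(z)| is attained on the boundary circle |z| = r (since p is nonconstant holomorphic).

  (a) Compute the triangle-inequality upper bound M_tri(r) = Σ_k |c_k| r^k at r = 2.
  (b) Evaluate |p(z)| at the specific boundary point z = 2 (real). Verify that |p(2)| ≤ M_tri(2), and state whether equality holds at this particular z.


Coefficients: c_0 = -2, c_1 = -1, c_2 = -1, c_3 = -2, c_4 = -2. Radius r = 2.
Part (a). Triangle bound: M_tri(r) = Σ_k |c_k| r^k
  = |-2|·2^0 + |-1|·2^1 + |-1|·2^2 + |-2|·2^3 + |-2|·2^4
  = 2 + 2 + 4 + 16 + 32 = 56.
This bounds M(r) := max_{|z|=r} |p(z)| from above; equality holds iff all terms c_k z^k can be made to align in phase at a single z on |z|=r.
Part (b). At z = 2 (real, on the circle |z| = r):
  p(2) = (-2)·2^0 + (-1)·2^1 + (-1)·2^2 + (-2)·2^3 + (-2)·2^4 = -56.
  |p(2)| = 56.
Since all nonzero coefficients share the same sign, |p(2)| = 56 = M_tri(2); the triangle bound is attained at z = 2, so in fact M(r) = 56.

M_tri(2) = 56; |p(2)| = 56; equality at z=2: yes.


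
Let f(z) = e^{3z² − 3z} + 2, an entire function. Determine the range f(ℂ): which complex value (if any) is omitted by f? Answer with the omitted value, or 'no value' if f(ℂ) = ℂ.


Little Picard bounds the complement of f(ℂ) to at most one point.
The exponent g(z) = 3z² − 3z is a nonconstant polynomial, hence surjective onto ℂ. So e^{g(z)} takes every value in {e^w : w ∈ ℂ} = ℂ ∖ {0}. Adding 2 shifts the range to ℂ ∖ {2}. f omits exactly 2.

Omitted value: 2.


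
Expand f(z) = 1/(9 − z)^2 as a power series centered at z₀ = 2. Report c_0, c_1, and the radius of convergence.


Let w = z − z₀, so z = z₀ + w.
Then 9 − z = 9 − (z₀ + w) = (9 − z₀) − w = 7 − w.
f(z) = 1/(7 − w)^2 = (1/(7)^2) · (1 − w/(7))^{−2}.
By the binomial series (1−u)^{−2} = Σ_{n≥0} C(n+1, 1) u^n for |u|<1, with u = w/(7):
  c_n = C(n+1, 1) / (7)^(n+2).
  c_0 = 1/(7)^2 = 1/49.
  c_1 = 2/(7)^3 = 2/343.
The series is valid for |w/d| < 1, i.e. |z − z₀| < |d|.
Radius of convergence: R = |9 − z₀| = |7| = 7 (distance from z₀ to the singularity z = 9).

c_0 = 1/49, c_1 = 2/343; R = 7.


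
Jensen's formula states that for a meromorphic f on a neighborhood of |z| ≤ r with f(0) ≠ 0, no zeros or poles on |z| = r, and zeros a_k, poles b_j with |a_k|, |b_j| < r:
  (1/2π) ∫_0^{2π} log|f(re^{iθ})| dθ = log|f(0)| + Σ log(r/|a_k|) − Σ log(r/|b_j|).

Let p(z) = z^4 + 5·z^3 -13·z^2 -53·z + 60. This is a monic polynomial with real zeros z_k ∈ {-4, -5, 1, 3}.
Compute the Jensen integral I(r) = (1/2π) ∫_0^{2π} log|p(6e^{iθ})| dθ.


Zeros: -5, -4, 1, 3; r = 6.
Inside |z| < r: -5, -4, 1, 3. Outside (|z| ≥ r): ∅.
p(0) = 60, so log|p(0)| = log(60) = 4.0943.
Apply Jensen: I(r) = log|p(0)| + Σ_k log(r/|z_k|), summed over zeros inside |z| < r.
  log(r/|z_k|) for z_k = -4: log(6/4) = 0.4055
  log(r/|z_k|) for z_k = -5: log(6/5) = 0.1823
  log(r/|z_k|) for z_k = 1: log(6/1) = 1.7918
  log(r/|z_k|) for z_k = 3: log(6/3) = 0.6931
Sum over inside zeros: 3.0727.
I(r) = log|p(0)| + (inside sum) = 4.0943 + 3.0727 = 7.1670.
Closed form (all zeros inside, monic): I(r) = n·log(r) = 4·log(6) = 7.1670. ✓

I(r) ≈ 7.1670.


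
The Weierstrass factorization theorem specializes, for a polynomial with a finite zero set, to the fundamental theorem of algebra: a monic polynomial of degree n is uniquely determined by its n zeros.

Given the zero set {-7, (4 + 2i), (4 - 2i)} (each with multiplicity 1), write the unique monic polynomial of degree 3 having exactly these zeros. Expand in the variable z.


The polynomial is p(z) = ∏_{α ∈ S} (z − α), where S = {-7, (4 + 2i), (4 - 2i)}.
Expanding the product yields: p(z) = z^3 -z^2 -36·z + 140.
Note conjugate pairs combine to real quadratics: (z − (4+2i))(z − (4−2i)) = z² − 8z + 20.
The resulting polynomial has degree 3 and real coefficients as required.

p(z) = z^3 -z^2 -36·z + 140.


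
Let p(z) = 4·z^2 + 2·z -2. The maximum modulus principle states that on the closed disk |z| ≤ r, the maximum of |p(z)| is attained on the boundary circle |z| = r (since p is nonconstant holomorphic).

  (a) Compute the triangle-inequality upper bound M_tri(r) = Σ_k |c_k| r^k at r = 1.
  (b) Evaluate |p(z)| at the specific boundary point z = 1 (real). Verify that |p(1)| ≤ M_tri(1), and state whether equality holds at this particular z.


Coefficients: c_0 = -2, c_1 = 2, c_2 = 4. Radius r = 1.
Part (a). Triangle bound: M_tri(r) = Σ_k |c_k| r^k
  = |-2|·1^0 + |2|·1^1 + |4|·1^2
  = 2 + 2 + 4 = 8.
This bounds M(r) := max_{|z|=r} |p(z)| from above; equality holds iff all terms c_k z^k can be made to align in phase at a single z on |z|=r.
Part (b). At z = 1 (real, on the circle |z| = r):
  p(1) = (-2)·1^0 + (2)·1^1 + (4)·1^2 = 4.
  |p(1)| = 4.
Check: |p(1)| = 4 ≤ 8 = M_tri(1). ✓ Equality does not hold at z = 1 (the coefficients have mixed signs, so the terms do not all align in phase there).

M_tri(1) = 8; |p(1)| = 4; equality at z=1: no.


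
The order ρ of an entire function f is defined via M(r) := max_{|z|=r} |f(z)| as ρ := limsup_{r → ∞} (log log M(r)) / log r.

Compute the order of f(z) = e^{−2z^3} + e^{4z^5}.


Each summand is entire of order 3 and 5 respectively (as in the single-exponential case). The order of a sum is at most the max of the orders, so ρ ≤ 5. For the lower bound: on |z|=r choose arg z so that 4z^5 is real positive; then |e^{4z^5}| = e^{4r^5} while |e^{-2z^3}| ≤ e^{2r^3} = o(e^{4r^5}). So |f| ≥ e^{4r^5}(1 − o(1)) and ρ ≥ 5. Hence ρ = max(3, 5) = 5.
Therefore ρ = 5.

Order ρ = 5.


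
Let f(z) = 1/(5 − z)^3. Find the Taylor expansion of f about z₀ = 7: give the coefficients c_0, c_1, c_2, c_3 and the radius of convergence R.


Let w = z − z₀, so z = z₀ + w.
Then 5 − z = 5 − (z₀ + w) = (5 − z₀) − w = -2 − w.
f(z) = 1/(-2 − w)^3 = (1/(-2)^3) · (1 − w/(-2))^{−3}.
By the binomial series (1−u)^{−3} = Σ_{n≥0} C(n+2, 2) u^n for |u|<1, with u = w/(-2):
  c_n = C(n+2, 2) / (-2)^(n+3).
  c_0 = 1/(-2)^3 = -1/8.
  c_1 = 3/(-2)^4 = 3/16.
  c_2 = 6/(-2)^5 = -3/16.
  c_3 = 10/(-2)^6 = 5/32.
The series is valid for |w/d| < 1, i.e. |z − z₀| < |d|.
Radius of convergence: R = |5 − z₀| = |-2| = 2 (distance from z₀ to the singularity z = 5).

c_0 = -1/8, c_1 = 3/16, c_2 = -3/16, c_3 = 5/32; R = 2.


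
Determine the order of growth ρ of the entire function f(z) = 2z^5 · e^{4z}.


M(r) = max_{|z|=r} |2|·|z|^5·|e^{4z}| = 2·r^5 · e^{4r^1} (the factors attain their maxima compatibly on |z|=r). Then log M(r) = log 2 + 5·log r + 4r^1, dominated by the last term, so log log M(r) ~ 1·log r. The polynomial factor 2z^5 contributes only a log r term and does not affect the order. ρ = 1.
Therefore ρ = 1.

Order ρ = 1.


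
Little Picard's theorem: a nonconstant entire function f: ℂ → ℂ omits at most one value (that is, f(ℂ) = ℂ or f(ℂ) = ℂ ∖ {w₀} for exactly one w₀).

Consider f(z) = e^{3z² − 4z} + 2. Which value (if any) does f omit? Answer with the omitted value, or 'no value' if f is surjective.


Little Picard bounds the complement of f(ℂ) to at most one point.
The exponent g(z) = 3z² − 4z is a nonconstant polynomial, hence surjective onto ℂ. So e^{g(z)} takes every value in {e^w : w ∈ ℂ} = ℂ ∖ {0}. Adding 2 shifts the range to ℂ ∖ {2}. f omits exactly 2.

Omitted value: 2.


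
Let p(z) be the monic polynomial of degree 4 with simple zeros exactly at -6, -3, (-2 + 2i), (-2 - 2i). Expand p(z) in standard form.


The polynomial is p(z) = ∏_{α ∈ S} (z − α), where S = {-6, -3, (-2 + 2i), (-2 - 2i)}.
Expanding the product yields: p(z) = z^4 + 13·z^3 + 62·z^2 + 144·z + 144.
Note conjugate pairs combine to real quadratics: (z − (-2+2i))(z − (-2−2i)) = z² + 4z + 8.
The resulting polynomial has degree 4 and real coefficients as required.

p(z) = z^4 + 13·z^3 + 62·z^2 + 144·z + 144.


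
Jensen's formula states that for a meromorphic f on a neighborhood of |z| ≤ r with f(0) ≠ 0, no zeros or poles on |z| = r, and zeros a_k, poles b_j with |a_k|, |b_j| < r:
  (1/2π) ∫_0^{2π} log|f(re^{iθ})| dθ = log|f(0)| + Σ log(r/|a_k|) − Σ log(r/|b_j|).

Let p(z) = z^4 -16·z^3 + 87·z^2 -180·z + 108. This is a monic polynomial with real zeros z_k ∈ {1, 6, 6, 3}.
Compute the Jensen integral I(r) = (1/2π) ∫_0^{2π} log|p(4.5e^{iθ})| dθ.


Zeros: 1, 3, 6, 6; r = 4.5.
Inside |z| < r: 1, 3. Outside (|z| ≥ r): 6, 6.
p(0) = 108, so log|p(0)| = log(108) = 4.6821.
Apply Jensen: I(r) = log|p(0)| + Σ_k log(r/|z_k|), summed over zeros inside |z| < r.
  log(r/|z_k|) for z_k = 1: log(4.5/1) = 1.5041
  log(r/|z_k|) for z_k = 3: log(4.5/3) = 0.4055
  Outside zeros (6, 6) contribute nothing to the Jensen sum.
Sum over inside zeros: 1.9095.
I(r) = log|p(0)| + (inside sum) = 4.6821 + 1.9095 = 6.5917.
Note: since some zeros are outside |z| ≤ r, the simplified n·log(r) form does NOT apply — only the inside zeros contribute.

I(r) ≈ 6.5917.
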